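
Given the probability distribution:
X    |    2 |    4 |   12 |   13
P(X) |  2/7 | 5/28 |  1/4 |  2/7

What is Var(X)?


E[X] = 8
E[X²] = 618/7
Var(X) = E[X²] - (E[X])² = 618/7 - 64 = 170/7

Var(X) = 170/7 ≈ 24.2857


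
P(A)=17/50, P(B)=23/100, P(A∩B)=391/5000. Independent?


P(A)×P(B) = 391/5000
P(A∩B) = 391/5000
Equal ✓ → Independent

Yes, independent


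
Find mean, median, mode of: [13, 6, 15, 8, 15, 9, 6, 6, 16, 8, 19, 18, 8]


Sorted: [6, 6, 6, 8, 8, 8, 9, 13, 15, 15, 16, 18, 19]
Mean = 147/13
Median = 9
Freq: {13: 1, 6: 3, 15: 2, 8: 3, 9: 1, 16: 1, 19: 1, 18: 1}
Mode: [6, 8]

Mean=147/13, Median=9, Mode=[6, 8]


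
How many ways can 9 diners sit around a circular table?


Circular arrangements of 9 distinct objects: fix one position to break rotational symmetry.
(n-1)! = 8! = 40320

40320


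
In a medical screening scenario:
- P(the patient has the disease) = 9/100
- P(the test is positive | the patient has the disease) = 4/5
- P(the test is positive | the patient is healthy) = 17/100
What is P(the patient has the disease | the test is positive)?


Using Bayes' theorem:
P(A|B) = P(B|A)·P(A) / P(B)

P(the test is positive) = 4/5 × 9/100 + 17/100 × 91/100
= 9/125 + 1547/10000 = 2267/10000

P(the patient has the disease|the test is positive) = (9/125) / (2267/10000) = 720/2267

P(the patient has the disease|the test is positive) = 720/2267 ≈ 31.76%


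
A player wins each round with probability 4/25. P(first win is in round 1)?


Geometric: P(X=1) = (1-p)^(k-1)×p = (21/25)^0×4/25 = 4/25

P(X=1) = 4/25 ≈ 16.00%


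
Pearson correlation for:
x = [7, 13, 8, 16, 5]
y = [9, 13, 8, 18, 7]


n=5, Σx=49, Σy=55, Σxy=619, Σx²=563, Σy²=687
r = (5×619 - 49×55)/√((5×563 - 49²)(5×687 - 55²))
= 400/√(414×410) = 400/√169740 ≈ 400/411.9951 ≈ 0.9709

r ≈ 0.9709


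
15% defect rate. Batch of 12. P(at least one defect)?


P(all good) = (17/20)^12 = 582622237229761/4096000000000000
P(≥1 defect) = 3513377762770239/4096000000000000

P = 3513377762770239/4096000000000000 ≈ 85.78%


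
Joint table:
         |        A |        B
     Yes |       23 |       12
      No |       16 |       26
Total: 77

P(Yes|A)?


P(Yes|A) = 23/(23+16) = 23/39

P = 23/39 ≈ 58.97%


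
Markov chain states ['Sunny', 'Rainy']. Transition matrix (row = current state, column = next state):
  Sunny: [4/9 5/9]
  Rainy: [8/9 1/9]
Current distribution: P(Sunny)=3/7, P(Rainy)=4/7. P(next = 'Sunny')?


P(next=Sunny) = Σᵢ P(now=i)×P(i→Sunny)
= 3/7×4/9 + 4/7×8/9
= 4/21 + 32/63 = 44/63

P = 44/63 ≈ 0.6984


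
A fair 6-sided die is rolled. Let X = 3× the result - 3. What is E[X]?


E[die] = (1+6)/2 = 7/2
E[X] = 3×7/2 - 3 = 15/2

E[X] = 15/2


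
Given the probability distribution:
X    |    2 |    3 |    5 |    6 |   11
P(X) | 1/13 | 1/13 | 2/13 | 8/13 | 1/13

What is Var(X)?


E[X] = 74/13
E[X²] = 472/13
Var(X) = E[X²] - (E[X])² = 472/13 - 5476/169 = 660/169

Var(X) = 660/169 ≈ 3.9053


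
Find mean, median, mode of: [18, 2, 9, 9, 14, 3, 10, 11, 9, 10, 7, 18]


Sorted: [2, 3, 7, 9, 9, 9, 10, 10, 11, 14, 18, 18]
Mean = 120/12 = 10
Median = 19/2
Freq: {18: 2, 2: 1, 9: 3, 14: 1, 3: 1, 10: 2, 11: 1, 7: 1}
Mode: [9]

Mean=10, Median=19/2, Mode=9


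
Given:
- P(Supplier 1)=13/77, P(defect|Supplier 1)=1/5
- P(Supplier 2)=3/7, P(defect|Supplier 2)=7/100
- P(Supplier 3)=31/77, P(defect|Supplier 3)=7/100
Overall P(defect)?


P(B) = Σ P(B|Aᵢ)×P(Aᵢ)
  1/5×13/77 = 13/385
  7/100×3/7 = 3/100
  7/100×31/77 = 31/1100
Sum = 177/1925

P(defect) = 177/1925 ≈ 9.19%


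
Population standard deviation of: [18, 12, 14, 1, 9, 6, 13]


Mean = 73/7
  (18-73/7)²=2809/49
  (12-73/7)²=121/49
  (14-73/7)²=625/49
  (1-73/7)²=4356/49
  (9-73/7)²=100/49
  (6-73/7)²=961/49
  (13-73/7)²=324/49
Σ(x-μ)² = 1328/7
σ² = (1328/7)/7 = 1328/49

σ = √(1328/49) ≈ 5.2060


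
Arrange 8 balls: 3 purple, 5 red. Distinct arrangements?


8!/(3!×5!) = 56

56


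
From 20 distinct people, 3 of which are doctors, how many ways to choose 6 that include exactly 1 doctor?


Choose 1 of the 3 doctors and 5 of the other 17 people:
C(3,1)×C(17,5) = 3×6188 = 18564

18564


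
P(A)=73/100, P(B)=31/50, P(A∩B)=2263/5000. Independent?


P(A)×P(B) = 2263/5000
P(A∩B) = 2263/5000
Equal ✓ → Independent

Yes, independent


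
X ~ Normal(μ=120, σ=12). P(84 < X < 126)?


z₁=(84-120)/12=-3.0, z₂=(126-120)/12=0.5
P = Φ(0.5) - Φ(-3.0) = 0.691462 - 0.001350 = 0.690112 ≈ 0.6901

P(84 < X < 126) ≈ 0.6901


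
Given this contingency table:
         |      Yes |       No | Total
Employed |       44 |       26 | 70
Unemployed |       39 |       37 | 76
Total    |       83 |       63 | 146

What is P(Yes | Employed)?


P(Yes | Employed) = 44/(44+26) = 44/70 = 22/35

P(Yes|Employed) = 22/35 ≈ 62.86%


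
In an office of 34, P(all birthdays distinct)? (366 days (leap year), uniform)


P(all different) = Π(366-i)/366 for i=0..33
= (366/366)×(365/366)×...×(333/366)
= 0.205601

P ≈ 0.2056 ≈ 20.56%


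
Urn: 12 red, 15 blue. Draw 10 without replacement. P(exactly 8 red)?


Hypergeometric: C(12,8)×C(15,2)/C(27,10)
= 495×105/8436285 = 35/5681

P(X=8) = 35/5681 ≈ 0.62%


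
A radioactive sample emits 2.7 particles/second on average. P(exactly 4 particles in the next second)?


Poisson(λ=2.7): P(X=4) = e^(-λ)×λ^k/k!
= e^(-2.7) × 2.7^4 / 4!
≈ 0.06720551274 × 53.1441 / 24 ≈ 0.148816

P(X=4) ≈ 0.148816 ≈ 14.88%


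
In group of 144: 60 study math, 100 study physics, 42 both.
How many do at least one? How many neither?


|A∪B| = 60+100-42 = 118
Neither = 144-118 = 26

At least one: 118; Neither: 26


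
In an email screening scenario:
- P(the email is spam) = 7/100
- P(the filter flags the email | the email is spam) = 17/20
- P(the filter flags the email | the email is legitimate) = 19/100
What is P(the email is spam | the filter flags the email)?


Using Bayes' theorem:
P(A|B) = P(B|A)·P(A) / P(B)

P(the filter flags the email) = 17/20 × 7/100 + 19/100 × 93/100
= 119/2000 + 1767/10000 = 1181/5000

P(the email is spam|the filter flags the email) = (119/2000) / (1181/5000) = 595/2362

P(the email is spam|the filter flags the email) = 595/2362 ≈ 25.19%


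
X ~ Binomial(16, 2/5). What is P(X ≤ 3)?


P(X ≤ 3) = Σ P(X=i) for i=0..3
P(X=0) = 43046721/152587890625
P(X=1) = 459165024/152587890625
P(X=2) = 459165024/30517578125
P(X=3) = 1428513408/30517578125
Sum = 1988120781/30517578125

P(X ≤ 3) = 1988120781/30517578125 ≈ 6.51%


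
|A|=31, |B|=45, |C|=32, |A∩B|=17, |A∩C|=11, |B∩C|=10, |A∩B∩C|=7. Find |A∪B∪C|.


|A∪B∪C| = 31+45+32-17-11-10+7 = 77

|A∪B∪C| = 77


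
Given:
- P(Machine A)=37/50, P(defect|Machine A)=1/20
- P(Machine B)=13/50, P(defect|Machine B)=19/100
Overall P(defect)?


P(B) = Σ P(B|Aᵢ)×P(Aᵢ)
  1/20×37/50 = 37/1000
  19/100×13/50 = 247/5000
Sum = 54/625

P(defect) = 54/625 ≈ 8.64%


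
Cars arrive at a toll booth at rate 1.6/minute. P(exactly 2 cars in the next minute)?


Poisson(λ=1.6): P(X=2) = e^(-λ)×λ^k/k!
= e^(-1.6) × 1.6^2 / 2!
≈ 0.201896518 × 2.56 / 2 ≈ 0.258428

P(X=2) ≈ 0.258428 ≈ 25.84%


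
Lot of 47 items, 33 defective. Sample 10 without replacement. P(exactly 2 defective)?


Hypergeometric: C(33,2)×C(14,8)/C(47,10)
= 528×3003/5178066751 = 11088/36210257

P(X=2) = 11088/36210257 ≈ 0.03%


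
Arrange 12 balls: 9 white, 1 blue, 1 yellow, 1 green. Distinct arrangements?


12!/(9!×1!×1!×1!) = 1320

1320


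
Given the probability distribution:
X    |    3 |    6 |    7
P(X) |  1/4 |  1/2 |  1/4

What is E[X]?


E[X] = Σ x·P(X=x)
= (3)×(1/4) + (6)×(1/2) + (7)×(1/4)
= 11/2

E[X] = 11/2


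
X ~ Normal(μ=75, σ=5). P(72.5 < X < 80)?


z₁=(72.5-75)/5=-0.5, z₂=(80-75)/5=1.0
P = Φ(1.0) - Φ(-0.5) = 0.841345 - 0.308538 = 0.532807 ≈ 0.5328

P(72.5 < X < 80) ≈ 0.5328


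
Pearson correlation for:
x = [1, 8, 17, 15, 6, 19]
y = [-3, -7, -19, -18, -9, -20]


n=6, Σx=66, Σy=-76, Σxy=-1086, Σx²=976, Σy²=1224
r = (6×(-1086) - 66×(-76))/√((6×976 - 66²)(6×1224 - (-76)²))
= -1500/√(1500×1568) = -1500/√2352000 ≈ -1500/1533.6232 ≈ -0.9781

r ≈ -0.9781


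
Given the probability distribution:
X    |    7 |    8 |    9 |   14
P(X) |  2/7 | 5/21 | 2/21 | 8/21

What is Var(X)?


E[X] = 212/21
E[X²] = 2344/21
Var(X) = E[X²] - (E[X])² = 2344/21 - 44944/441 = 4280/441

Var(X) = 4280/441 ≈ 9.7052


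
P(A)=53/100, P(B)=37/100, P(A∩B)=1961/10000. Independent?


P(A)×P(B) = 1961/10000
P(A∩B) = 1961/10000
Equal ✓ → Independent

Yes, independent


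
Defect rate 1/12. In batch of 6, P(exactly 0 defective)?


Binomial: P(X=0) = C(6,0)×p^0×(1-p)^6
= 1 × 1 × 1771561/2985984 = 1771561/2985984

P(X=0) = 1771561/2985984 ≈ 59.33%


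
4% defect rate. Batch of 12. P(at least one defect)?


P(all good) = (24/25)^12 = 36520347436056576/59604644775390625
P(≥1 defect) = 23084297339334049/59604644775390625

P = 23084297339334049/59604644775390625 ≈ 38.73%


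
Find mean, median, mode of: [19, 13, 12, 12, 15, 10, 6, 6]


Sorted: [6, 6, 10, 12, 12, 13, 15, 19]
Mean = 93/8
Median = 12
Freq: {19: 1, 13: 1, 12: 2, 15: 1, 10: 1, 6: 2}
Mode: [6, 12]

Mean=93/8, Median=12, Mode=[6, 12]


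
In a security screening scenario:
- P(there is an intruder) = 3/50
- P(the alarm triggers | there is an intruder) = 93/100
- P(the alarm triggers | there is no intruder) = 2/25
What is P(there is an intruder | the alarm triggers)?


Using Bayes' theorem:
P(A|B) = P(B|A)·P(A) / P(B)

P(the alarm triggers) = 93/100 × 3/50 + 2/25 × 47/50
= 279/5000 + 47/625 = 131/1000

P(there is an intruder|the alarm triggers) = (279/5000) / (131/1000) = 279/655

P(there is an intruder|the alarm triggers) = 279/655 ≈ 42.60%


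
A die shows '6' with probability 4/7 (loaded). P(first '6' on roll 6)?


Geometric: P(X=6) = (1-p)^(k-1)×p = (3/7)^5×4/7 = 972/117649

P(X=6) = 972/117649 ≈ 0.83%


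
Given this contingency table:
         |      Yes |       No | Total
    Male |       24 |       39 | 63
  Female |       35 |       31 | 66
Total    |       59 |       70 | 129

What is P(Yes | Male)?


P(Yes | Male) = 24/(24+39) = 24/63 = 8/21

P(Yes|Male) = 8/21 ≈ 38.10%


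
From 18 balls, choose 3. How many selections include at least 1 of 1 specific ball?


Complement: C(18,3) - C(17,3) = 816 - 680 = 136

136


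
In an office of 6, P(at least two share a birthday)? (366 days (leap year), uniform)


P(all different) = Π(366-i)/366 for i=0..5
= 0.959646
P(match) = 1 - 0.959646 = 0.040354

P ≈ 0.0404 ≈ 4.04%


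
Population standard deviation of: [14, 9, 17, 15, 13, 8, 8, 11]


Mean = 95/8
  (14-95/8)²=289/64
  (9-95/8)²=529/64
  (17-95/8)²=1681/64
  (15-95/8)²=625/64
  (13-95/8)²=81/64
  (8-95/8)²=961/64
  (8-95/8)²=961/64
  (11-95/8)²=49/64
Σ(x-μ)² = 647/8
σ² = (647/8)/8 = 647/64

σ = √(647/64) ≈ 3.1795


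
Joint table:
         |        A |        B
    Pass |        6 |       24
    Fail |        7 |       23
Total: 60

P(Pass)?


P(Pass) = (6+24)/60 = 30/60 = 1/2

P(Pass) = 1/2 ≈ 50.00%


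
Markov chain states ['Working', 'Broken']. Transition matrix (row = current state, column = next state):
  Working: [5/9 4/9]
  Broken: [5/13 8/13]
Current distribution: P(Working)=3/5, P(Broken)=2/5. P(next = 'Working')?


P(next=Working) = Σᵢ P(now=i)×P(i→Working)
= 3/5×5/9 + 2/5×5/13
= 1/3 + 2/13 = 19/39

P = 19/39 ≈ 0.4872


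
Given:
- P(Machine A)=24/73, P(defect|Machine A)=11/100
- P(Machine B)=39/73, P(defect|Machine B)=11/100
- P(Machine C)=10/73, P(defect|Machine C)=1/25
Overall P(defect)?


P(B) = Σ P(B|Aᵢ)×P(Aᵢ)
  11/100×24/73 = 66/1825
  11/100×39/73 = 429/7300
  1/25×10/73 = 2/365
Sum = 733/7300

P(defect) = 733/7300 ≈ 10.04%


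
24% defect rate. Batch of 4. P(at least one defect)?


P(all good) = (19/25)^4 = 130321/390625
P(≥1 defect) = 260304/390625

P = 260304/390625 ≈ 66.64%


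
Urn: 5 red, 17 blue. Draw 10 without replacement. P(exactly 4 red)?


Hypergeometric: C(5,4)×C(17,6)/C(22,10)
= 5×12376/646646 = 20/209

P(X=4) = 20/209 ≈ 9.57%


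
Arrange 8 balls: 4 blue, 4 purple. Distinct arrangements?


8!/(4!×4!) = 70

70


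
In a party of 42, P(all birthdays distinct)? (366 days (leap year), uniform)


P(all different) = Π(366-i)/366 for i=0..41
= (366/366)×(365/366)×...×(325/366)
= 0.086572

P ≈ 0.0866 ≈ 8.66%


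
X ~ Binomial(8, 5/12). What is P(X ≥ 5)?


P(X ≥ 5) = Σ P(X=i) for i=5..8
P(X=5) = 7503125/53747712
P(X=6) = 5359375/107495424
P(X=7) = 546875/53747712
P(X=8) = 390625/429981696
Sum = 86228125/429981696

P(X ≥ 5) = 86228125/429981696 ≈ 20.05%


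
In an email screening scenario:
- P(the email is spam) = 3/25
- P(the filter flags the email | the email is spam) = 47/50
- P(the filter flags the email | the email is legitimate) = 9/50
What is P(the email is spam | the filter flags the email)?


Using Bayes' theorem:
P(A|B) = P(B|A)·P(A) / P(B)

P(the filter flags the email) = 47/50 × 3/25 + 9/50 × 22/25
= 141/1250 + 99/625 = 339/1250

P(the email is spam|the filter flags the email) = (141/1250) / (339/1250) = 47/113

P(the email is spam|the filter flags the email) = 47/113 ≈ 41.59%


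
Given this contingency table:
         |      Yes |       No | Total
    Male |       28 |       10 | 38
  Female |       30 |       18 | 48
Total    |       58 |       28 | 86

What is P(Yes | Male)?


P(Yes | Male) = 28/(28+10) = 28/38 = 14/19

P(Yes|Male) = 14/19 ≈ 73.68%


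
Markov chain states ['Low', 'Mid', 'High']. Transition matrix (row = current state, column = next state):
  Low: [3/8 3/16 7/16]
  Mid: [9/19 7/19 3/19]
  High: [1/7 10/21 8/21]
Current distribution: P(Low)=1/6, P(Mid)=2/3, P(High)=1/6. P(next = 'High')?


P(next=High) = Σᵢ P(now=i)×P(i→High)
= 1/6×7/16 + 2/3×3/19 + 1/6×8/21
= 7/96 + 2/19 + 4/63 = 9257/38304

P = 9257/38304 ≈ 0.2417


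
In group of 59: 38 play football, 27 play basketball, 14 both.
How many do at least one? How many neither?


|A∪B| = 38+27-14 = 51
Neither = 59-51 = 8

At least one: 51; Neither: 8


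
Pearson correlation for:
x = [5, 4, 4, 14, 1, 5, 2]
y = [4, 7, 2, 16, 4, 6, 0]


n=7, Σx=35, Σy=39, Σxy=314, Σx²=283, Σy²=377
r = (7×314 - 35×39)/√((7×283 - 35²)(7×377 - 39²))
= 833/√(756×1118) = 833/√845208 ≈ 833/919.3519 ≈ 0.9061

r ≈ 0.9061


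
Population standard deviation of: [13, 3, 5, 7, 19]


Mean = 47/5
  (13-47/5)²=324/25
  (3-47/5)²=1024/25
  (5-47/5)²=484/25
  (7-47/5)²=144/25
  (19-47/5)²=2304/25
Σ(x-μ)² = 856/5
σ² = (856/5)/5 = 856/25

σ = √(856/25) ≈ 5.8515


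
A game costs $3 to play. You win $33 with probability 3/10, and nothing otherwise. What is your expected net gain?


E[gain] = (33-3)×3/10 + (-3)×7/10
= 9 - 21/10 = 69/10

Expected net gain = $69/10 ≈ $6.90


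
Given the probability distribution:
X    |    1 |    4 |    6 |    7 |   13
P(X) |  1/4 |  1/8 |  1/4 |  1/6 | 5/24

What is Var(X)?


E[X] = 49/8
E[X²] = 437/8
Var(X) = E[X²] - (E[X])² = 437/8 - 2401/64 = 1095/64

Var(X) = 1095/64 ≈ 17.1094


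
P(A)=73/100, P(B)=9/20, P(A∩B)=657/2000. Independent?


P(A)×P(B) = 657/2000
P(A∩B) = 657/2000
Equal ✓ → Independent

Yes, independent


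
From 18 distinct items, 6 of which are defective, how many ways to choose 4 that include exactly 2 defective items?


Choose 2 of the 6 defective items and 2 of the other 12 items:
C(6,2)×C(12,2) = 15×66 = 990

990


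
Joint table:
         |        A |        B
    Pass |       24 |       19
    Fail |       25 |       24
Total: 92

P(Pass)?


P(Pass) = (24+19)/92 = 43/92

P(Pass) = 43/92 ≈ 46.74%


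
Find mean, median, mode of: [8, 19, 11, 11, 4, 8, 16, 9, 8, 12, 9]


Sorted: [4, 8, 8, 8, 9, 9, 11, 11, 12, 16, 19]
Mean = 115/11
Median = 9
Freq: {8: 3, 19: 1, 11: 2, 4: 1, 16: 1, 9: 2, 12: 1}
Mode: [8]

Mean=115/11, Median=9, Mode=8


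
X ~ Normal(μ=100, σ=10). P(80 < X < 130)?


z₁=(80-100)/10=-2.0, z₂=(130-100)/10=3.0
P = Φ(3.0) - Φ(-2.0) = 0.998650 - 0.022750 = 0.975900 ≈ 0.9759

P(80 < X < 130) ≈ 0.9759


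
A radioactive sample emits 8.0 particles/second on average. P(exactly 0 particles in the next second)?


Poisson(λ=8.0): P(X=0) = e^(-λ)×λ^k/k!
= e^(-8.0) × 8.0^0 / 0!
≈ 0.0003354626279 × 1 / 1 ≈ 0.000335

P(X=0) ≈ 0.000335 ≈ 0.03%


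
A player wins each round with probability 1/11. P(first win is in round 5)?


Geometric: P(X=5) = (1-p)^(k-1)×p = (10/11)^4×1/11 = 10000/161051

P(X=5) = 10000/161051 ≈ 6.21%


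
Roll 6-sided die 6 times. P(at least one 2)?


P(no 2)^6 = (5/6)^6 = 15625/46656
P(≥1) = 1 - 15625/46656 = 31031/46656

P = 31031/46656 ≈ 66.51%


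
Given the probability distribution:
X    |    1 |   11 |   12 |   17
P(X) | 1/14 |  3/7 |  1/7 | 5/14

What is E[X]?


E[X] = Σ x·P(X=x)
= (1)×(1/14) + (11)×(3/7) + (12)×(1/7) + (17)×(5/14)
= 88/7

E[X] = 88/7


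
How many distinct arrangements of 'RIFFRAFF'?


Letters: 8, freq: {'R': 2, 'I': 1, 'F': 4, 'A': 1}
8!/(2!×1!×4!×1!) = 40320/48 = 840

840


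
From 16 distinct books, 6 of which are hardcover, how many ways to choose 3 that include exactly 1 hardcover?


Choose 1 of the 6 hardcovers and 2 of the other 10 books:
C(6,1)×C(10,2) = 6×45 = 270

270


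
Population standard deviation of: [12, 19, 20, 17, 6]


Mean = 74/5
  (12-74/5)²=196/25
  (19-74/5)²=441/25
  (20-74/5)²=676/25
  (17-74/5)²=121/25
  (6-74/5)²=1936/25
Σ(x-μ)² = 674/5
σ² = (674/5)/5 = 674/25

σ = √(674/25) ≈ 5.1923


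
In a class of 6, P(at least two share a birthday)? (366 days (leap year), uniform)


P(all different) = Π(366-i)/366 for i=0..5
= 0.959646
P(match) = 1 - 0.959646 = 0.040354

P ≈ 0.0404 ≈ 4.04%


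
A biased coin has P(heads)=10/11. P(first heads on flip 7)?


Geometric: P(X=7) = (1-p)^(k-1)×p = (1/11)^6×10/11 = 10/19487171

P(X=7) = 10/19487171 ≈ 0.00%


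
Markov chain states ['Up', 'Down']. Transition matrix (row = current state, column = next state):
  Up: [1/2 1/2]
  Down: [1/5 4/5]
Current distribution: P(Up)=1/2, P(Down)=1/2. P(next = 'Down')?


P(next=Down) = Σᵢ P(now=i)×P(i→Down)
= 1/2×1/2 + 1/2×4/5
= 1/4 + 2/5 = 13/20

P = 13/20 ≈ 0.6500


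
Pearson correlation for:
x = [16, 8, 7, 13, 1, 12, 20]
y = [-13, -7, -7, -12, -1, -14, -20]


n=7, Σx=77, Σy=-74, Σxy=-1038, Σx²=1083, Σy²=1008
r = (7×(-1038) - 77×(-74))/√((7×1083 - 77²)(7×1008 - (-74)²))
= -1568/√(1652×1580) = -1568/√2610160 ≈ -1568/1615.5990 ≈ -0.9705

r ≈ -0.9705


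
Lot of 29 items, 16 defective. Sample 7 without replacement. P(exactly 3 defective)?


Hypergeometric: C(16,3)×C(13,4)/C(29,7)
= 560×715/1560780 = 1540/6003

P(X=3) = 1540/6003 ≈ 25.65%


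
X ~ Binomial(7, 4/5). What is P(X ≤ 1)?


P(X ≤ 1) = Σ P(X=i) for i=0..1
P(X=0) = 1/78125
P(X=1) = 28/78125
Sum = 29/78125

P(X ≤ 1) = 29/78125 ≈ 0.04%


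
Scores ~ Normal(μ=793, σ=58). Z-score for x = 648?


z = (x - μ)/σ = (648 - 793)/58 = -2.5

z = -2.5


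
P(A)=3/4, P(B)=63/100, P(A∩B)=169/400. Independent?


P(A)×P(B) = 189/400
P(A∩B) = 169/400
Not equal → NOT independent

No, not independent


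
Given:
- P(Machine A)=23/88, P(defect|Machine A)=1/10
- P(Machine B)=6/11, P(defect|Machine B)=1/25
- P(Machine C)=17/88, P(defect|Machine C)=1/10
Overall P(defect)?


P(B) = Σ P(B|Aᵢ)×P(Aᵢ)
  1/10×23/88 = 23/880
  1/25×6/11 = 6/275
  1/10×17/88 = 17/880
Sum = 37/550

P(defect) = 37/550 ≈ 6.73%


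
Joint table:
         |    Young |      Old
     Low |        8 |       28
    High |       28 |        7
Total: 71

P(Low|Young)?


P(Low|Young) = 8/(8+28) = 8/36 = 2/9

P = 2/9 ≈ 22.22%


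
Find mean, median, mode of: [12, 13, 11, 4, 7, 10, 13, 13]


Sorted: [4, 7, 10, 11, 12, 13, 13, 13]
Mean = 83/8
Median = 23/2
Freq: {12: 1, 13: 3, 11: 1, 4: 1, 7: 1, 10: 1}
Mode: [13]

Mean=83/8, Median=23/2, Mode=13


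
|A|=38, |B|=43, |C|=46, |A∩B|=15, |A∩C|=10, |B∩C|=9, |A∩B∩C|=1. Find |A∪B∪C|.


|A∪B∪C| = 38+43+46-15-10-9+1 = 94

|A∪B∪C| = 94


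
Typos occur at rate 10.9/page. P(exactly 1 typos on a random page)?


Poisson(λ=10.9): P(X=1) = e^(-λ)×λ^k/k!
= e^(-10.9) × 10.9^1 / 1!
≈ 1.8458234e-05 × 10.9 / 1 ≈ 0.000201

P(X=1) ≈ 0.000201 ≈ 0.02%


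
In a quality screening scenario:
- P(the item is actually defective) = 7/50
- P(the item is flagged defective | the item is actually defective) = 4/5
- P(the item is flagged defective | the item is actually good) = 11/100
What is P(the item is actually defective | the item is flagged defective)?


Using Bayes' theorem:
P(A|B) = P(B|A)·P(A) / P(B)

P(the item is flagged defective) = 4/5 × 7/50 + 11/100 × 43/50
= 14/125 + 473/5000 = 1033/5000

P(the item is actually defective|the item is flagged defective) = (14/125) / (1033/5000) = 560/1033

P(the item is actually defective|the item is flagged defective) = 560/1033 ≈ 54.21%


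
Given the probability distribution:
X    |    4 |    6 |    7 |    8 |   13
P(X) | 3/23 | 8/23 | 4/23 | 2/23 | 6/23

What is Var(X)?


E[X] = 182/23
E[X²] = 1674/23
Var(X) = E[X²] - (E[X])² = 1674/23 - 33124/529 = 5378/529

Var(X) = 5378/529 ≈ 10.1664


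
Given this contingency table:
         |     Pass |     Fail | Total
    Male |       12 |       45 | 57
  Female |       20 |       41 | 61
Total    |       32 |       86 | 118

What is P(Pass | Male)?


P(Pass | Male) = 12/(12+45) = 12/57 = 4/19

P(Pass|Male) = 4/19 ≈ 21.05%


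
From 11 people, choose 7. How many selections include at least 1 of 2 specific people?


Complement: C(11,7) - C(9,7) = 330 - 36 = 294

294


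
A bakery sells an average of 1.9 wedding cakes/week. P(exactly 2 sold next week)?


Poisson(λ=1.9): P(X=2) = e^(-λ)×λ^k/k!
= e^(-1.9) × 1.9^2 / 2!
≈ 0.1495686192 × 3.61 / 2 ≈ 0.269971

P(X=2) ≈ 0.269971 ≈ 27.00%


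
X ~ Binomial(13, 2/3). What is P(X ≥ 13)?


P(X ≥ 13) = Σ P(X=i) for i=13..13
P(X=13) = 8192/1594323
Sum = 8192/1594323

P(X ≥ 13) = 8192/1594323 ≈ 0.51%


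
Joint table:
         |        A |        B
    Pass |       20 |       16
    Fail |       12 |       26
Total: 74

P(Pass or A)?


P(Pass∨A) = P(Pass) + P(A) - P(Pass∧A)
= (36 + 32 - 20)/74 = 48/74 = 24/37

P = 24/37 ≈ 64.86%


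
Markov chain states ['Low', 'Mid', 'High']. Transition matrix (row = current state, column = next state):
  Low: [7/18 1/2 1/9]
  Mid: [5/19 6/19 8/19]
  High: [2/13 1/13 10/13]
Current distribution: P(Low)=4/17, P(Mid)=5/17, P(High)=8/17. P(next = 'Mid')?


P(next=Mid) = Σᵢ P(now=i)×P(i→Mid)
= 4/17×1/2 + 5/17×6/19 + 8/17×1/13
= 2/17 + 30/323 + 8/221 = 1036/4199

P = 1036/4199 ≈ 0.2467


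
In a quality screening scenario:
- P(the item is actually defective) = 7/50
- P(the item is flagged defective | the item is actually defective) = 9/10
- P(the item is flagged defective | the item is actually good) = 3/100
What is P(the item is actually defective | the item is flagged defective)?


Using Bayes' theorem:
P(A|B) = P(B|A)·P(A) / P(B)

P(the item is flagged defective) = 9/10 × 7/50 + 3/100 × 43/50
= 63/500 + 129/5000 = 759/5000

P(the item is actually defective|the item is flagged defective) = (63/500) / (759/5000) = 210/253

P(the item is actually defective|the item is flagged defective) = 210/253 ≈ 83.00%


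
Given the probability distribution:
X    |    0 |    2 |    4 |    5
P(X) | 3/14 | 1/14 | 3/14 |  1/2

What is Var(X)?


E[X] = 7/2
E[X²] = 227/14
Var(X) = E[X²] - (E[X])² = 227/14 - 49/4 = 111/28

Var(X) = 111/28 ≈ 3.9643


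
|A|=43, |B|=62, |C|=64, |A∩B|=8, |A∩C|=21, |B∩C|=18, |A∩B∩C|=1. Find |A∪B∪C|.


|A∪B∪C| = 43+62+64-8-21-18+1 = 123

|A∪B∪C| = 123


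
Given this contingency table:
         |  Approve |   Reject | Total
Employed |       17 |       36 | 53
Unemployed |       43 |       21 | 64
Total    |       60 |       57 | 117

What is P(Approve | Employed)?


P(Approve | Employed) = 17/(17+36) = 17/53

P(Approve|Employed) = 17/53 ≈ 32.08%


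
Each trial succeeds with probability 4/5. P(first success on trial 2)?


Geometric: P(X=2) = (1-p)^(k-1)×p = (1/5)^1×4/5 = 4/25

P(X=2) = 4/25 ≈ 16.00%


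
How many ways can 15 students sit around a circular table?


Circular arrangements of 15 distinct objects: fix one position to break rotational symmetry.
(n-1)! = 14! = 87178291200

87178291200


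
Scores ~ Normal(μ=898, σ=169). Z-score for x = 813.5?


z = (x - μ)/σ = (813.5 - 898)/169 = -0.5

z = -0.5


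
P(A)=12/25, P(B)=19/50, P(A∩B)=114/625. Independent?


P(A)×P(B) = 114/625
P(A∩B) = 114/625
Equal ✓ → Independent

Yes, independent


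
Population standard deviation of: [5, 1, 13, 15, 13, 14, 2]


Mean = 63/7 = 9
  (5-9)²=16
  (1-9)²=64
  (13-9)²=16
  (15-9)²=36
  (13-9)²=16
  (14-9)²=25
  (2-9)²=49
Σ(x-μ)² = 222
σ² = 222/7

σ = √(222/7) ≈ 5.6315


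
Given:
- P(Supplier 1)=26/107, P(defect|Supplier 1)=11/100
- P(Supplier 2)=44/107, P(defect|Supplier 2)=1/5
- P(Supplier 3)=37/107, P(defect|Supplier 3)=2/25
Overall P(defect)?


P(B) = Σ P(B|Aᵢ)×P(Aᵢ)
  11/100×26/107 = 143/5350
  1/5×44/107 = 44/535
  2/25×37/107 = 74/2675
Sum = 731/5350

P(defect) = 731/5350 ≈ 13.66%


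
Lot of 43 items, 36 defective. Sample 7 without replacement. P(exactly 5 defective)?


Hypergeometric: C(36,5)×C(7,2)/C(43,7)
= 376992×21/32224114 = 3958416/16112057

P(X=5) = 3958416/16112057 ≈ 24.57%


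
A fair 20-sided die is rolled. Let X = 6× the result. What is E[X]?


E[die] = (1+20)/2 = 21/2
E[X] = 6 × 21/2 = 63

E[X] = 63


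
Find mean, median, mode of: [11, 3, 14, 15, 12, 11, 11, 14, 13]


Sorted: [3, 11, 11, 11, 12, 13, 14, 14, 15]
Mean = 104/9
Median = 12
Freq: {11: 3, 3: 1, 14: 2, 15: 1, 12: 1, 13: 1}
Mode: [11]

Mean=104/9, Median=12, Mode=11


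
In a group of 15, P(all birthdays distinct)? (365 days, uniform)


P(all different) = Π(365-i)/365 for i=0..14
= (365/365)×(364/365)×...×(351/365)
= 0.747099

P ≈ 0.7471 ≈ 74.71%


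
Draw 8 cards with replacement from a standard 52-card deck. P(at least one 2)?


P(not a 2) = 48/52 = 12/13
P(none in 8 draws) = (12/13)^8 = 429981696/815730721
P(≥1 2) = 1 - 429981696/815730721 = 385749025/815730721

P = 385749025/815730721 ≈ 47.29%


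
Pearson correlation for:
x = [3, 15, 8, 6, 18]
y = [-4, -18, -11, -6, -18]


n=5, Σx=50, Σy=-57, Σxy=-730, Σx²=658, Σy²=821
r = (5×(-730) - 50×(-57))/√((5×658 - 50²)(5×821 - (-57)²))
= -800/√(790×856) = -800/√676240 ≈ -800/822.3381 ≈ -0.9728

r ≈ -0.9728


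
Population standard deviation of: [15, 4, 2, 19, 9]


Mean = 49/5
  (15-49/5)²=676/25
  (4-49/5)²=841/25
  (2-49/5)²=1521/25
  (19-49/5)²=2116/25
  (9-49/5)²=16/25
Σ(x-μ)² = 1034/5
σ² = (1034/5)/5 = 1034/25

σ = √(1034/25) ≈ 6.4312


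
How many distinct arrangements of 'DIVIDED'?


Letters: 7, freq: {'D': 3, 'I': 2, 'V': 1, 'E': 1}
7!/(3!×2!×1!×1!) = 5040/12 = 420

420


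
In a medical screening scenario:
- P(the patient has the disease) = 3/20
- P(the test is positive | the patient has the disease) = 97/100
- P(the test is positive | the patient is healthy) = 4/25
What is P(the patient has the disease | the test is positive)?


Using Bayes' theorem:
P(A|B) = P(B|A)·P(A) / P(B)

P(the test is positive) = 97/100 × 3/20 + 4/25 × 17/20
= 291/2000 + 17/125 = 563/2000

P(the patient has the disease|the test is positive) = (291/2000) / (563/2000) = 291/563

P(the patient has the disease|the test is positive) = 291/563 ≈ 51.69%


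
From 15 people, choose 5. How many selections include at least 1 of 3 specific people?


Complement: C(15,5) - C(12,5) = 3003 - 792 = 2211

2211


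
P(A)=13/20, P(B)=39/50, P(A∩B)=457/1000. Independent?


P(A)×P(B) = 507/1000
P(A∩B) = 457/1000
Not equal → NOT independent

No, not independent


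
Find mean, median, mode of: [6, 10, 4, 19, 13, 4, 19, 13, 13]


Sorted: [4, 4, 6, 10, 13, 13, 13, 19, 19]
Mean = 101/9
Median = 13
Freq: {6: 1, 10: 1, 4: 2, 19: 2, 13: 3}
Mode: [13]

Mean=101/9, Median=13, Mode=13


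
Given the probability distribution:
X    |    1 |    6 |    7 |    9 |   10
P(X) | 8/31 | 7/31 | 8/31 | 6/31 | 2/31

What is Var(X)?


E[X] = 180/31
E[X²] = 1338/31
Var(X) = E[X²] - (E[X])² = 1338/31 - 32400/961 = 9078/961

Var(X) = 9078/961 ≈ 9.4464


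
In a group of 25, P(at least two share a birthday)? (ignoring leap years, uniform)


P(all different) = Π(365-i)/365 for i=0..24
= 0.431300
P(match) = 1 - 0.431300 = 0.568700

P ≈ 0.5687 ≈ 56.87%


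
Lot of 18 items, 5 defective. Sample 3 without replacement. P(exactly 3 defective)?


Hypergeometric: C(5,3)×C(13,0)/C(18,3)
= 10×1/816 = 5/408

P(X=3) = 5/408 ≈ 1.23%


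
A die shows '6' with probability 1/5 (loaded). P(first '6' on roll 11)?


Geometric: P(X=11) = (1-p)^(k-1)×p = (4/5)^10×1/5 = 1048576/48828125

P(X=11) = 1048576/48828125 ≈ 2.15%


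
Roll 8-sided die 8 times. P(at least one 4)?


P(no 4)^8 = (7/8)^8 = 5764801/16777216
P(≥1) = 1 - 5764801/16777216 = 11012415/16777216

P = 11012415/16777216 ≈ 65.64%


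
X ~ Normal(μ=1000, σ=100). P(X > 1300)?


z = (1300-1000)/100 = 3.0
P(X > 1300) = 1 - P(Z ≤ 3.0) = 1 - 0.9987 = 0.0013

P(X > 1300) ≈ 0.0013


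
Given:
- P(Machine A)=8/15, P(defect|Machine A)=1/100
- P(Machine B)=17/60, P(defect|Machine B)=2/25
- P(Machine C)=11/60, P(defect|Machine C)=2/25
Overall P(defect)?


P(B) = Σ P(B|Aᵢ)×P(Aᵢ)
  1/100×8/15 = 2/375
  2/25×17/60 = 17/750
  2/25×11/60 = 11/750
Sum = 16/375

P(defect) = 16/375 ≈ 4.27%


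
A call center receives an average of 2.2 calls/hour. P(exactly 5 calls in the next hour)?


Poisson(λ=2.2): P(X=5) = e^(-λ)×λ^k/k!
= e^(-2.2) × 2.2^5 / 5!
≈ 0.1108031584 × 51.53632 / 120 ≈ 0.047587

P(X=5) ≈ 0.047587 ≈ 4.76%


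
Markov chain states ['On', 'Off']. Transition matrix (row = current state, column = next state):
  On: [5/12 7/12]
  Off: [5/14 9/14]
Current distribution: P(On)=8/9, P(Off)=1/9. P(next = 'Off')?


P(next=Off) = Σᵢ P(now=i)×P(i→Off)
= 8/9×7/12 + 1/9×9/14
= 14/27 + 1/14 = 223/378

P = 223/378 ≈ 0.5899


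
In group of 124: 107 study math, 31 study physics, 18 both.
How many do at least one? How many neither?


|A∪B| = 107+31-18 = 120
Neither = 124-120 = 4

At least one: 120; Neither: 4


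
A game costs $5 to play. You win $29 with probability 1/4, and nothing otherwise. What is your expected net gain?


E[gain] = (29-5)×1/4 + (-5)×3/4
= 6 - 15/4 = 9/4

Expected net gain = $9/4 ≈ $2.25


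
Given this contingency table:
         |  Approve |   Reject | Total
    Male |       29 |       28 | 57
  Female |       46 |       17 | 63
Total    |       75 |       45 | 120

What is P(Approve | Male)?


P(Approve | Male) = 29/(29+28) = 29/57

P(Approve|Male) = 29/57 ≈ 50.88%


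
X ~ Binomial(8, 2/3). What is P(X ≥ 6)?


P(X ≥ 6) = Σ P(X=i) for i=6..8
P(X=6) = 1792/6561
P(X=7) = 1024/6561
P(X=8) = 256/6561
Sum = 1024/2187

P(X ≥ 6) = 1024/2187 ≈ 46.82%


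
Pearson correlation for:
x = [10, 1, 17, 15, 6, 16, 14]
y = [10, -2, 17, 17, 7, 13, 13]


n=7, Σx=79, Σy=75, Σxy=1074, Σx²=1103, Σy²=1069
r = (7×1074 - 79×75)/√((7×1103 - 79²)(7×1069 - 75²))
= 1593/√(1480×1858) = 1593/√2749840 ≈ 1593/1658.2642 ≈ 0.9606

r ≈ 0.9606


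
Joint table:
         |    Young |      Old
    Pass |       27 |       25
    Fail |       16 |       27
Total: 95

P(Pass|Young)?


P(Pass|Young) = 27/(27+16) = 27/43

P = 27/43 ≈ 62.79%


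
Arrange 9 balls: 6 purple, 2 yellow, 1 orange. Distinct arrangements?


9!/(6!×2!×1!) = 252

252


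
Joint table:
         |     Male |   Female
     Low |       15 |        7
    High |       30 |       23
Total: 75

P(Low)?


P(Low) = (15+7)/75 = 22/75

P(Low) = 22/75 ≈ 29.33%


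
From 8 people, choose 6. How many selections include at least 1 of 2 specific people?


Complement: C(8,6) - C(6,6) = 28 - 1 = 27

27


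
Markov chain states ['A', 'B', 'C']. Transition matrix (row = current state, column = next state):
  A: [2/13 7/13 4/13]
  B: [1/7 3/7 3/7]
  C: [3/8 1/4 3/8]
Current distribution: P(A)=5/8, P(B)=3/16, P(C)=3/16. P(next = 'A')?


P(next=A) = Σᵢ P(now=i)×P(i→A)
= 5/8×2/13 + 3/16×1/7 + 3/16×3/8
= 5/52 + 3/112 + 9/128 = 2251/11648

P = 2251/11648 ≈ 0.1933


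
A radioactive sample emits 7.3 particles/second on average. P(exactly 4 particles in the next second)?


Poisson(λ=7.3): P(X=4) = e^(-λ)×λ^k/k!
= e^(-7.3) × 7.3^4 / 4!
≈ 0.0006755387752 × 2839.8241 / 24 ≈ 0.079934

P(X=4) ≈ 0.079934 ≈ 7.99%


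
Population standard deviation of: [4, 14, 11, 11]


Mean = 40/4 = 10
  (4-10)²=36
  (14-10)²=16
  (11-10)²=1
  (11-10)²=1
Σ(x-μ)² = 54
σ² = 54/4 = 27/2

σ = √(27/2) ≈ 3.6742


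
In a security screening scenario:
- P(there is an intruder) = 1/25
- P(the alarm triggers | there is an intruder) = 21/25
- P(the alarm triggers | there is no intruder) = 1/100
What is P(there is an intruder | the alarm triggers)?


Using Bayes' theorem:
P(A|B) = P(B|A)·P(A) / P(B)

P(the alarm triggers) = 21/25 × 1/25 + 1/100 × 24/25
= 21/625 + 6/625 = 27/625

P(there is an intruder|the alarm triggers) = (21/625) / (27/625) = 7/9

P(there is an intruder|the alarm triggers) = 7/9 ≈ 77.78%


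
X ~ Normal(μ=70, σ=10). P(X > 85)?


z = (85-70)/10 = 1.5
P(X > 85) = 1 - P(Z ≤ 1.5) = 1 - 0.9332 = 0.0668

P(X > 85) ≈ 0.0668


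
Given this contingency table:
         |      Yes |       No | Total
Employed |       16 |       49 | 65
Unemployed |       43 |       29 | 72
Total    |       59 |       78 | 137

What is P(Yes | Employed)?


P(Yes | Employed) = 16/(16+49) = 16/65

P(Yes|Employed) = 16/65 ≈ 24.62%


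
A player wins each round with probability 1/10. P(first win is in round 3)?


Geometric: P(X=3) = (1-p)^(k-1)×p = (9/10)^2×1/10 = 81/1000

P(X=3) = 81/1000 ≈ 8.10%


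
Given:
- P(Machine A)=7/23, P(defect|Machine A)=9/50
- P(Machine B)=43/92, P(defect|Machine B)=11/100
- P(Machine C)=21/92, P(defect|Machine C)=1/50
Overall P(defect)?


P(B) = Σ P(B|Aᵢ)×P(Aᵢ)
  9/50×7/23 = 63/1150
  11/100×43/92 = 473/9200
  1/50×21/92 = 21/4600
Sum = 1019/9200

P(defect) = 1019/9200 ≈ 11.08%


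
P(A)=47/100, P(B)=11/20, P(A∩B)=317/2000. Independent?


P(A)×P(B) = 517/2000
P(A∩B) = 317/2000
Not equal → NOT independent

No, not independent


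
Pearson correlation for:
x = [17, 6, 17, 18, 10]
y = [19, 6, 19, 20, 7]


n=5, Σx=68, Σy=71, Σxy=1112, Σx²=1038, Σy²=1207
r = (5×1112 - 68×71)/√((5×1038 - 68²)(5×1207 - 71²))
= 732/√(566×994) = 732/√562604 ≈ 732/750.0693 ≈ 0.9759

r ≈ 0.9759


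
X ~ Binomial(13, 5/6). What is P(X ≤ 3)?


P(X ≤ 3) = Σ P(X=i) for i=0..3
P(X=0) = 1/13060694016
P(X=1) = 65/13060694016
P(X=2) = 325/2176782336
P(X=3) = 17875/6530347008
Sum = 18883/6530347008

P(X ≤ 3) = 18883/6530347008 ≈ 0.00%


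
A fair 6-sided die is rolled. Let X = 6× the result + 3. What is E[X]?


E[die] = (1+6)/2 = 7/2
E[X] = 6×7/2 + 3 = 24

E[X] = 24


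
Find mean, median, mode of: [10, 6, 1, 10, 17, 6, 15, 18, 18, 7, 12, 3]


Sorted: [1, 3, 6, 6, 7, 10, 10, 12, 15, 17, 18, 18]
Mean = 123/12 = 41/4
Median = 10
Freq: {10: 2, 6: 2, 1: 1, 17: 1, 15: 1, 18: 2, 7: 1, 12: 1, 3: 1}
Mode: [6, 10, 18]

Mean=41/4, Median=10, Mode=[6, 10, 18]


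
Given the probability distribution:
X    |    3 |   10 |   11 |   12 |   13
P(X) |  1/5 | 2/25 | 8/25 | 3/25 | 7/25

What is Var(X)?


E[X] = 10
E[X²] = 2828/25
Var(X) = E[X²] - (E[X])² = 2828/25 - 100 = 328/25

Var(X) = 328/25 ≈ 13.1200


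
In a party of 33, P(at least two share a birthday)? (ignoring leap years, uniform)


P(all different) = Π(365-i)/365 for i=0..32
= 0.225028
P(match) = 1 - 0.225028 = 0.774972

P ≈ 0.7750 ≈ 77.50%


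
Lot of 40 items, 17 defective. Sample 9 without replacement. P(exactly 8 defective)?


Hypergeometric: C(17,8)×C(23,1)/C(40,9)
= 24310×23/273438880 = 23/11248

P(X=8) = 23/11248 ≈ 0.20%


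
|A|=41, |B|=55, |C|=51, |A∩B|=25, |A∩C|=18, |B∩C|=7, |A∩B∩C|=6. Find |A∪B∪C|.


|A∪B∪C| = 41+55+51-25-18-7+6 = 103

|A∪B∪C| = 103


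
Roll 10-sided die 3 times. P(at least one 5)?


P(no 5)^3 = (9/10)^3 = 729/1000
P(≥1) = 1 - 729/1000 = 271/1000

P = 271/1000 ≈ 27.10%


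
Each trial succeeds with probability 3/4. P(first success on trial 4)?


Geometric: P(X=4) = (1-p)^(k-1)×p = (1/4)^3×3/4 = 3/256

P(X=4) = 3/256 ≈ 1.17%


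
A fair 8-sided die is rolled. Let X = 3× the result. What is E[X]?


E[die] = (1+8)/2 = 9/2
E[X] = 3 × 9/2 = 27/2

E[X] = 27/2


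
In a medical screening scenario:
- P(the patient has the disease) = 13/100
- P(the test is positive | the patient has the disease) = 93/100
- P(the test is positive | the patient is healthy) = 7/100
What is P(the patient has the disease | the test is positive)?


Using Bayes' theorem:
P(A|B) = P(B|A)·P(A) / P(B)

P(the test is positive) = 93/100 × 13/100 + 7/100 × 87/100
= 1209/10000 + 609/10000 = 909/5000

P(the patient has the disease|the test is positive) = (1209/10000) / (909/5000) = 403/606

P(the patient has the disease|the test is positive) = 403/606 ≈ 66.50%


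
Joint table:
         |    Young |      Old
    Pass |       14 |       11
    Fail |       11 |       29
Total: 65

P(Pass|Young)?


P(Pass|Young) = 14/(14+11) = 14/25

P = 14/25 ≈ 56.00%


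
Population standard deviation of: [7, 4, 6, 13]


Mean = 30/4 = 15/2
  (7-15/2)²=1/4
  (4-15/2)²=49/4
  (6-15/2)²=9/4
  (13-15/2)²=121/4
Σ(x-μ)² = 45
σ² = 45/4

σ = √(45/4) ≈ 3.3541


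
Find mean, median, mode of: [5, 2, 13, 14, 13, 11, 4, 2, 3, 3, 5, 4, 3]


Sorted: [2, 2, 3, 3, 3, 4, 4, 5, 5, 11, 13, 13, 14]
Mean = 82/13
Median = 4
Freq: {5: 2, 2: 2, 13: 2, 14: 1, 11: 1, 4: 2, 3: 3}
Mode: [3]

Mean=82/13, Median=4, Mode=3


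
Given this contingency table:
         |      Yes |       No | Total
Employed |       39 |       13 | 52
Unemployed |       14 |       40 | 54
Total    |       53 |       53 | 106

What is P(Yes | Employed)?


P(Yes | Employed) = 39/(39+13) = 39/52 = 3/4

P(Yes|Employed) = 3/4 ≈ 75.00%


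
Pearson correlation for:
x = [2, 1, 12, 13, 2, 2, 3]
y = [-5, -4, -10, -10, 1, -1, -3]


n=7, Σx=35, Σy=-32, Σxy=-273, Σx²=335, Σy²=252
r = (7×(-273) - 35×(-32))/√((7×335 - 35²)(7×252 - (-32)²))
= -791/√(1120×740) = -791/√828800 ≈ -791/910.3845 ≈ -0.8689

r ≈ -0.8689


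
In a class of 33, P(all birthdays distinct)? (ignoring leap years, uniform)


P(all different) = Π(365-i)/365 for i=0..32
= (365/365)×(364/365)×...×(333/365)
= 0.225028

P ≈ 0.2250 ≈ 22.50%


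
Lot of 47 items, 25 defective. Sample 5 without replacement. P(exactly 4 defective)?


Hypergeometric: C(25,4)×C(22,1)/C(47,5)
= 12650×22/1533939 = 1100/6063

P(X=4) = 1100/6063 ≈ 18.14%


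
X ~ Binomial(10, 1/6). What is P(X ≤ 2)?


P(X ≤ 2) = Σ P(X=i) for i=0..2
P(X=0) = 9765625/60466176
P(X=1) = 9765625/30233088
P(X=2) = 1953125/6718464
Sum = 1953125/2519424

P(X ≤ 2) = 1953125/2519424 ≈ 77.52%


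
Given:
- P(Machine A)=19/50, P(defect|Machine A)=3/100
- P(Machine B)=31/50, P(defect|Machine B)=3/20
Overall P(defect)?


P(B) = Σ P(B|Aᵢ)×P(Aᵢ)
  3/100×19/50 = 57/5000
  3/20×31/50 = 93/1000
Sum = 261/2500

P(defect) = 261/2500 ≈ 10.44%
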